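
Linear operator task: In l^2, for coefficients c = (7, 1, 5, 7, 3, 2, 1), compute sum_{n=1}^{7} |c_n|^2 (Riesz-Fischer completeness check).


sum |c_n|^2 = 7^2 + 1^2 + 5^2 + 7^2 + 3^2 + 2^2 + 1^2
= 49 + 1 + 25 + 49 + 9 + 4 + 1
= 138

138


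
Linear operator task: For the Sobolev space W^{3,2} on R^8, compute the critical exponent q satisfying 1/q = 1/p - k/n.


Using the Sobolev embedding formula: 1/q = 1/p - k/n
1/q = 1/2 - 3/8 = 1/8
q = 1/(1/8) = 8

8.0000


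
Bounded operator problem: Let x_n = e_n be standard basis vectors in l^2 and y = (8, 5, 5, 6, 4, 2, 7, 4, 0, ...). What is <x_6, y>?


x_6 = e_6 is the standard basis vector with 1 in position 6.
<x_6, y> = y_6 = 2
As n -> infinity, <x_n, y> -> 0, confirming weak convergence of (x_n) to 0.

2


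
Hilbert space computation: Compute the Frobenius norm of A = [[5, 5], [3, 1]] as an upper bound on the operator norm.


||A||_F^2 = sum a_ij^2
= 5^2 + 5^2 + 3^2 + 1^2
= 25 + 25 + 9 + 1 = 60
||A||_F = sqrt(60) = 7.7460

7.7460


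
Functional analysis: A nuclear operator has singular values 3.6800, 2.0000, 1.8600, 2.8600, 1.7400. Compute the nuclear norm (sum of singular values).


The nuclear norm is the sum of all singular values.
||T||_1 = 3.6800 + 2.0000 + 1.8600 + 2.8600 + 1.7400
= 12.1400

12.1400


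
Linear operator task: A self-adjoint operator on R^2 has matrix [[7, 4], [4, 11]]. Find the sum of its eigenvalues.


For a self-adjoint (symmetric) matrix, the eigenvalues are real.
The sum of eigenvalues equals the trace of the matrix.
trace = 7 + 11 = 18

18


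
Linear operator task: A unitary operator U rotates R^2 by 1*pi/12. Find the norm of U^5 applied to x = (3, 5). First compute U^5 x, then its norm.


U is a rotation by theta = 1*pi/12
U^5 = rotation by 5*theta = 5*pi/12
cos(5*pi/12) = 0.2588, sin(5*pi/12) = 0.9659
U^5 x = (0.2588 * 3 - 0.9659 * 5, 0.9659 * 3 + 0.2588 * 5)
= (-4.0532, 4.1919)
||U^5 x|| = sqrt((-4.0532)^2 + 4.1919^2) = sqrt(34.0000) = 5.8310

5.8310


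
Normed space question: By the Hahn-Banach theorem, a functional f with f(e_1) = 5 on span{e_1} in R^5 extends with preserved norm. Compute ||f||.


The norm of f is given by ||f|| = sup_{||x||=1} |f(x)|.
On span{e_1}, ||e_1|| = 1, so ||f|| = |f(e_1)| / ||e_1||
= |5| / 1 = 5.0000

5.0000


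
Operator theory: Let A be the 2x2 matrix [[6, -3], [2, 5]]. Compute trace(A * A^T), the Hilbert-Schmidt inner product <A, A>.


trace(A * A^T) = sum of squares of all entries
= 6^2 + (-3)^2 + 2^2 + 5^2
= 36 + 9 + 4 + 25
= 74

74


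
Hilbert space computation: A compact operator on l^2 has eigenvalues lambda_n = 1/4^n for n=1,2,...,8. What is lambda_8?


The eigenvalue formula gives lambda_8 = 1/4^8
= 1/65536
= 1.5259e-05

1.5259e-05


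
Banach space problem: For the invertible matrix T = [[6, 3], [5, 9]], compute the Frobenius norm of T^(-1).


det(T) = 6*9 - 3*5 = 39
T^(-1) = (1/39) * [[9, -3], [-5, 6]] = [[0.2308, -0.0769], [-0.1282, 0.1538]]
||T^(-1)||_F^2 = 0.2308^2 + (-0.0769)^2 + (-0.1282)^2 + 0.1538^2 = 0.0993
||T^(-1)||_F = sqrt(0.0993) = 0.3151

0.3151


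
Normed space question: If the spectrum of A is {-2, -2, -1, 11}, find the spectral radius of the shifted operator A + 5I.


Spectrum of A + 5I = {3, 3, 4, 16}
Spectral radius = max |lambda| over the shifted spectrum
= max(3, 3, 4, 16) = 16

16


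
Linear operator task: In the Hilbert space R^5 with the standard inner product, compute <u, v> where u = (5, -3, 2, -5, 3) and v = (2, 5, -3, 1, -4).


Computing the standard inner product <u, v> = sum u_i * v_i
= 5*2 + -3*5 + 2*-3 + -5*1 + 3*-4
= 10 + -15 + -6 + -5 + -12
= -28

-28


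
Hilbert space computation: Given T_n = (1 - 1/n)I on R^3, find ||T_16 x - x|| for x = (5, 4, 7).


T_16 x - x = (1 - 1/16)x - x = -x/16
||x|| = sqrt(90) = 9.4868
||T_16 x - x|| = ||x||/16 = 9.4868/16 = 0.5929

0.5929


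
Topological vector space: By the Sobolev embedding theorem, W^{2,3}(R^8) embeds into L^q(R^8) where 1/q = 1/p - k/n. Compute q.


Using the Sobolev embedding formula: 1/q = 1/p - k/n
1/q = 1/3 - 2/8 = 1/12
q = 1/(1/12) = 12

12.0000


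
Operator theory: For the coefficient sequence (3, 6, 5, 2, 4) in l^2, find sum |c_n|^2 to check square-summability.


sum |c_n|^2 = 3^2 + 6^2 + 5^2 + 2^2 + 4^2
= 9 + 36 + 25 + 4 + 16
= 90

90


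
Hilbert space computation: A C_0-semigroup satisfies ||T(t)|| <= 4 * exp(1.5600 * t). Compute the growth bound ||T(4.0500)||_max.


||T(4.0500)|| <= 4 * exp(1.5600 * 4.0500)
= 4 * exp(6.3180)
= 4 * 554.4630
= 2217.8518

2217.8518


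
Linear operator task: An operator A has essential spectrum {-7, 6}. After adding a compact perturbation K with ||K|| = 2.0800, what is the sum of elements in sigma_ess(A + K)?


By Weyl's theorem, the essential spectrum is invariant under compact perturbations.
sigma_ess(A + K) = sigma_ess(A) = {-7, 6}
Sum = -7 + 6 = -1

-1


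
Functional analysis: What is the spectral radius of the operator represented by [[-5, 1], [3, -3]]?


For a 2x2 matrix, eigenvalues satisfy lambda^2 - (trace)*lambda + det = 0
trace = -5 + -3 = -8
det = -5*-3 - 1*3 = 12
discriminant = (-8)^2 - 4*(12) = 16
spectral radius = max |eigenvalue| = 6.0000

6.0000


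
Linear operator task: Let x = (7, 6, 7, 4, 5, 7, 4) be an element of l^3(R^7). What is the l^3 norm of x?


The l^3 norm = (sum |x_i|^3)^(1/3)
Sum of 3th powers = 343 + 216 + 343 + 64 + 125 + 343 + 64 = 1498
||x||_3 = (1498)^(1/3) = 11.4421

11.4421


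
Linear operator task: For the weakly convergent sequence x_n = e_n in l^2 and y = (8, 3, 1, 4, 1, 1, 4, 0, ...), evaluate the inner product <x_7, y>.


x_7 = e_7 is the standard basis vector with 1 in position 7.
<x_7, y> = y_7 = 4
As n -> infinity, <x_n, y> -> 0, confirming weak convergence of (x_n) to 0.

4


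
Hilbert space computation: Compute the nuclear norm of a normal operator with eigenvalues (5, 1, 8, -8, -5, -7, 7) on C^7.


For a normal operator, singular values equal |eigenvalues|.
Trace norm = sum |lambda_i| = 5 + 1 + 8 + 8 + 5 + 7 + 7
= 41

41


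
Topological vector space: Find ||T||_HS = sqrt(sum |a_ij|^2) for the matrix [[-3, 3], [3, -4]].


The Hilbert-Schmidt norm is sqrt(sum of squares of all entries).
Sum of squares = (-3)^2 + 3^2 + 3^2 + (-4)^2
= 9 + 9 + 9 + 16 = 43
||T||_HS = sqrt(43) = 6.5574

6.5574


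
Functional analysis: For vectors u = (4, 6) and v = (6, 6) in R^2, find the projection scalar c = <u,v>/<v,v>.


Computing <u,v> = 4*6 + 6*6 = 60
Computing <v,v> = 6^2 + 6^2 = 72
Projection coefficient = 60/72 = 0.8333

0.8333


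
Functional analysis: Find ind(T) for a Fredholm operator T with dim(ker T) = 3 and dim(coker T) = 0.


The Fredholm index is defined as ind(T) = dim(ker T) - dim(coker T)
= 3 - 0
= 3

3


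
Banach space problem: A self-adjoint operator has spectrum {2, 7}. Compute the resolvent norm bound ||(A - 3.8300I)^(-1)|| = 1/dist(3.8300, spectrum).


dist(3.8300, {2, 7}) = min(|3.8300 - 2|, |3.8300 - 7|)
= min(1.8300, 3.1700) = 1.8300
Resolvent bound = 1/1.8300 = 0.5464

0.5464


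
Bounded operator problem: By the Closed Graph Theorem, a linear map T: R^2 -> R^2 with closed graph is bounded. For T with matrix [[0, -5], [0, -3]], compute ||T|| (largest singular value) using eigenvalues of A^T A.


A^T A = [[0, 0], [0, 34]]
trace(A^T A) = 34, det(A^T A) = 0
discriminant = 34^2 - 4*0 = 1156
Largest eigenvalue of A^T A = (trace + sqrt(disc))/2 = 34.0000
||T|| = sqrt(34.0000) = 5.8310

5.8310


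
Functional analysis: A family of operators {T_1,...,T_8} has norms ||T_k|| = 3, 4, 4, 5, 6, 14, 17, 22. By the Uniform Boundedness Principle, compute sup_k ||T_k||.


By the Uniform Boundedness Principle, the supremum of norms is finite.
sup_k ||T_k|| = max(3, 4, 4, 5, 6, 14, 17, 22) = 22

22


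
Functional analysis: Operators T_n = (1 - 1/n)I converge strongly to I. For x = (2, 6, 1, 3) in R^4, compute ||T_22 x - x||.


T_22 x - x = (1 - 1/22)x - x = -x/22
||x|| = sqrt(50) = 7.0711
||T_22 x - x|| = ||x||/22 = 7.0711/22 = 0.3214

0.3214


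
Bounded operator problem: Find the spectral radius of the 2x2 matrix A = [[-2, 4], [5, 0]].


For a 2x2 matrix, eigenvalues satisfy lambda^2 - (trace)*lambda + det = 0
trace = -2 + 0 = -2
det = -2*0 - 4*5 = -20
discriminant = (-2)^2 - 4*(-20) = 84
spectral radius = max |eigenvalue| = 5.5826

5.5826


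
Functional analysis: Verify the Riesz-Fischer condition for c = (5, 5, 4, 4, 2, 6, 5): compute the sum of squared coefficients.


sum |c_n|^2 = 5^2 + 5^2 + 4^2 + 4^2 + 2^2 + 6^2 + 5^2
= 25 + 25 + 16 + 16 + 4 + 36 + 25
= 147

147


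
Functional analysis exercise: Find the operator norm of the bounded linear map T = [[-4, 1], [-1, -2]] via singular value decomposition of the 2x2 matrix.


A^T A = [[17, -2], [-2, 5]]
trace(A^T A) = 22, det(A^T A) = 81
discriminant = 22^2 - 4*81 = 160
Largest eigenvalue of A^T A = (trace + sqrt(disc))/2 = 17.3246
||T|| = sqrt(17.3246) = 4.1623

4.1623


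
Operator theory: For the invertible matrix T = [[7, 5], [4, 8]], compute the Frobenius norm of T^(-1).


det(T) = 7*8 - 5*4 = 36
T^(-1) = (1/36) * [[8, -5], [-4, 7]] = [[0.2222, -0.1389], [-0.1111, 0.1944]]
||T^(-1)||_F^2 = 0.2222^2 + (-0.1389)^2 + (-0.1111)^2 + 0.1944^2 = 0.1188
||T^(-1)||_F = sqrt(0.1188) = 0.3447

0.3447


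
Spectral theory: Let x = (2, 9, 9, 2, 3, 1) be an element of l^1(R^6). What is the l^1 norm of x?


The l^1 norm equals the sum of absolute values of all components.
||x||_1 = 2 + 9 + 9 + 2 + 3 + 1
= 26

26.0000


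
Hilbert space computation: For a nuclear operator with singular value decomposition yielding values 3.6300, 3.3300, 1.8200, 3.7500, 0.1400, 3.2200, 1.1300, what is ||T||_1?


The nuclear norm is the sum of all singular values.
||T||_1 = 3.6300 + 3.3300 + 1.8200 + 3.7500 + 0.1400 + 3.2200 + 1.1300
= 17.0200

17.0200


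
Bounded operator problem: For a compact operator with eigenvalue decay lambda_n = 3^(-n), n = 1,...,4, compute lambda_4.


The eigenvalue formula gives lambda_4 = 1/3^4
= 1/81
= 0.0123

0.0123


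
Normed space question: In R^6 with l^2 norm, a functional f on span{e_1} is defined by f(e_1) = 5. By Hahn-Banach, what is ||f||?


The norm of f is given by ||f|| = sup_{||x||=1} |f(x)|.
On span{e_1}, ||e_1|| = 1, so ||f|| = |f(e_1)| / ||e_1||
= |5| / 1 = 5.0000

5.0000


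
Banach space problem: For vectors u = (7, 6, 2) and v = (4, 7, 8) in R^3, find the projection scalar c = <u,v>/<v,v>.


Computing <u,v> = 7*4 + 6*7 + 2*8 = 86
Computing <v,v> = 4^2 + 7^2 + 8^2 = 129
Projection coefficient = 86/129 = 0.6667

0.6667


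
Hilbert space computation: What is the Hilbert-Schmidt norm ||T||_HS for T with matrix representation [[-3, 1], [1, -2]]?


The Hilbert-Schmidt norm is sqrt(sum of squares of all entries).
Sum of squares = (-3)^2 + 1^2 + 1^2 + (-2)^2
= 9 + 1 + 1 + 4 = 15
||T||_HS = sqrt(15) = 3.8730

3.8730


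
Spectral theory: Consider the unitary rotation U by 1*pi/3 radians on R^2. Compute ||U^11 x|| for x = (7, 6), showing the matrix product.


U is a rotation by theta = 1*pi/3
U^11 = rotation by 11*theta = 11*pi/3 = 5*pi/3 (mod 2*pi)
cos(5*pi/3) = 0.5000, sin(5*pi/3) = -0.8660
U^11 x = (0.5000 * 7 - -0.8660 * 6, -0.8660 * 7 + 0.5000 * 6)
= (8.6962, -3.0622)
||U^11 x|| = sqrt(8.6962^2 + (-3.0622)^2) = sqrt(85.0000) = 9.2195

9.2195


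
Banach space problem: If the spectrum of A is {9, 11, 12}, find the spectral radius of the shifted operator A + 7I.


Spectrum of A + 7I = {16, 18, 19}
Spectral radius = max |lambda| over the shifted spectrum
= max(16, 18, 19) = 19

19


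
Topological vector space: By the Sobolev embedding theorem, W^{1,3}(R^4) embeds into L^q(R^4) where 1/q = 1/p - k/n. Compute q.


Using the Sobolev embedding formula: 1/q = 1/p - k/n
1/q = 1/3 - 1/4 = 1/12
q = 1/(1/12) = 12

12.0000


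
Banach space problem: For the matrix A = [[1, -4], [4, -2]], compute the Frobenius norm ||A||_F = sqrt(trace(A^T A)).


||A||_F^2 = sum a_ij^2
= 1^2 + (-4)^2 + 4^2 + (-2)^2
= 1 + 16 + 16 + 4 = 37
||A||_F = sqrt(37) = 6.0828

6.0828


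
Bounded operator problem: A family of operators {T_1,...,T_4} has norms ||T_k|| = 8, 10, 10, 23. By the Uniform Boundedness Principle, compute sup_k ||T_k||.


By the Uniform Boundedness Principle, the supremum of norms is finite.
sup_k ||T_k|| = max(8, 10, 10, 23) = 23

23


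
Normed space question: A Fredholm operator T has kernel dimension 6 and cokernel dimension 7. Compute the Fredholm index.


The Fredholm index is defined as ind(T) = dim(ker T) - dim(coker T)
= 6 - 7
= -1

-1


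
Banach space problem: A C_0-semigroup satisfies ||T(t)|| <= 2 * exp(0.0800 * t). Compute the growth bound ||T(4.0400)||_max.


||T(4.0400)|| <= 2 * exp(0.0800 * 4.0400)
= 2 * exp(0.3232)
= 2 * 1.3815
= 2.7631

2.7631


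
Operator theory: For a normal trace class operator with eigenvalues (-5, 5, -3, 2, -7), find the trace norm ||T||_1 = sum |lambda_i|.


For a normal operator, singular values equal |eigenvalues|.
Trace norm = sum |lambda_i| = 5 + 5 + 3 + 2 + 7
= 22

22


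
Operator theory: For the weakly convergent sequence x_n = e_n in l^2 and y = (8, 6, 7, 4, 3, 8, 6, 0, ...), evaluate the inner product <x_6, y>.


x_6 = e_6 is the standard basis vector with 1 in position 6.
<x_6, y> = y_6 = 8
As n -> infinity, <x_n, y> -> 0, confirming weak convergence of (x_n) to 0.

8


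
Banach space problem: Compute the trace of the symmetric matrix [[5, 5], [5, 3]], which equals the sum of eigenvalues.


For a self-adjoint (symmetric) matrix, the eigenvalues are real.
The sum of eigenvalues equals the trace of the matrix.
trace = 5 + 3 = 8

8


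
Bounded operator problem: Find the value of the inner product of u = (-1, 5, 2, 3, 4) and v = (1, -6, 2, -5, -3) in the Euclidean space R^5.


Computing the standard inner product <u, v> = sum u_i * v_i
= -1*1 + 5*-6 + 2*2 + 3*-5 + 4*-3
= -1 + -30 + 4 + -15 + -12
= -54

-54


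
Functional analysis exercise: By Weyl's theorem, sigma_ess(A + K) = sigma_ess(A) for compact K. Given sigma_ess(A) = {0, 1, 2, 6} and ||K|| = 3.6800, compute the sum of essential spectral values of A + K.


By Weyl's theorem, the essential spectrum is invariant under compact perturbations.
sigma_ess(A + K) = sigma_ess(A) = {0, 1, 2, 6}
Sum = 0 + 1 + 2 + 6 = 9

9


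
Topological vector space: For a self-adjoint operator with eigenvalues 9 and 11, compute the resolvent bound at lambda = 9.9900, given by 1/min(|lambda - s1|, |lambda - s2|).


dist(9.9900, {9, 11}) = min(|9.9900 - 9|, |9.9900 - 11|)
= min(0.9900, 1.0100) = 0.9900
Resolvent bound = 1/0.9900 = 1.0101

1.0101


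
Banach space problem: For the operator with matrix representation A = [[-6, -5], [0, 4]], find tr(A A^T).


trace(A * A^T) = sum of squares of all entries
= (-6)^2 + (-5)^2 + 0^2 + 4^2
= 36 + 25 + 0 + 16
= 77

77


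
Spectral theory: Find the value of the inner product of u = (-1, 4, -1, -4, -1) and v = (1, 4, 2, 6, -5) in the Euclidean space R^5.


Computing the standard inner product <u, v> = sum u_i * v_i
= -1*1 + 4*4 + -1*2 + -4*6 + -1*-5
= -1 + 16 + -2 + -24 + 5
= -6

-6


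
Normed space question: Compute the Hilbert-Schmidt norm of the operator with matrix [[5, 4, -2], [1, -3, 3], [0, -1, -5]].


The Hilbert-Schmidt norm is sqrt(sum of squares of all entries).
Sum of squares = 5^2 + 4^2 + (-2)^2 + 1^2 + (-3)^2 + 3^2 + 0^2 + (-1)^2 + (-5)^2
= 25 + 16 + 4 + 1 + 9 + 9 + 0 + 1 + 25 = 90
||T||_HS = sqrt(90) = 9.4868

9.4868


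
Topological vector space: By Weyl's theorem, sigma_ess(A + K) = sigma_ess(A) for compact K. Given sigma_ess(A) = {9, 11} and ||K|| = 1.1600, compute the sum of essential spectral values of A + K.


By Weyl's theorem, the essential spectrum is invariant under compact perturbations.
sigma_ess(A + K) = sigma_ess(A) = {9, 11}
Sum = 9 + 11 = 20

20


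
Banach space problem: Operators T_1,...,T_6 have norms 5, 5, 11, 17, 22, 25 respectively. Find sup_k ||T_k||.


By the Uniform Boundedness Principle, the supremum of norms is finite.
sup_k ||T_k|| = max(5, 5, 11, 17, 22, 25) = 25

25


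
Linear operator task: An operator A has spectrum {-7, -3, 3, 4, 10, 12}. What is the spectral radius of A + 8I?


Spectrum of A + 8I = {1, 5, 11, 12, 18, 20}
Spectral radius = max |lambda| over the shifted spectrum
= max(1, 5, 11, 12, 18, 20) = 20

20


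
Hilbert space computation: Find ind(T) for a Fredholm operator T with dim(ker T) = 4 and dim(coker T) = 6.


The Fredholm index is defined as ind(T) = dim(ker T) - dim(coker T)
= 4 - 6
= -2

-2


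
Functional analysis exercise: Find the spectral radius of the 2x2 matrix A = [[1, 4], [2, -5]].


For a 2x2 matrix, eigenvalues satisfy lambda^2 - (trace)*lambda + det = 0
trace = 1 + -5 = -4
det = 1*-5 - 4*2 = -13
discriminant = (-4)^2 - 4*(-13) = 68
spectral radius = max |eigenvalue| = 6.1231

6.1231


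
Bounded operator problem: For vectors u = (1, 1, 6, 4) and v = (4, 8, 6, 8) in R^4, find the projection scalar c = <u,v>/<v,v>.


Computing <u,v> = 1*4 + 1*8 + 6*6 + 4*8 = 80
Computing <v,v> = 4^2 + 8^2 + 6^2 + 8^2 = 180
Projection coefficient = 80/180 = 0.4444

0.4444


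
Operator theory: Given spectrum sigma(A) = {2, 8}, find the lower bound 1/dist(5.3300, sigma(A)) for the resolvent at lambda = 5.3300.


dist(5.3300, {2, 8}) = min(|5.3300 - 2|, |5.3300 - 8|)
= min(3.3300, 2.6700) = 2.6700
Resolvent bound = 1/2.6700 = 0.3745

0.3745


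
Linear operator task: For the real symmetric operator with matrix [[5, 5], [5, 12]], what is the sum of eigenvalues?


For a self-adjoint (symmetric) matrix, the eigenvalues are real.
The sum of eigenvalues equals the trace of the matrix.
trace = 5 + 12 = 17

17


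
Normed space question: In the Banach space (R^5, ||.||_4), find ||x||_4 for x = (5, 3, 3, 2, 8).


The l^4 norm = (sum |x_i|^4)^(1/4)
Sum of 4th powers = 625 + 81 + 81 + 16 + 4096 = 4899
||x||_4 = (4899)^(1/4) = 8.3662

8.3662


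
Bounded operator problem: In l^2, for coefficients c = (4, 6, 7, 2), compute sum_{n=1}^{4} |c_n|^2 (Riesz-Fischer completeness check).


sum |c_n|^2 = 4^2 + 6^2 + 7^2 + 2^2
= 16 + 36 + 49 + 4
= 105

105


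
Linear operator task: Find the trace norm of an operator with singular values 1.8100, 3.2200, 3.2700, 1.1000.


The nuclear norm is the sum of all singular values.
||T||_1 = 1.8100 + 3.2200 + 3.2700 + 1.1000
= 9.4000

9.4000


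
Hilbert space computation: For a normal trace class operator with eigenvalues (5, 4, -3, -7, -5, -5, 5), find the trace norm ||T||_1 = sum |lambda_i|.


For a normal operator, singular values equal |eigenvalues|.
Trace norm = sum |lambda_i| = 5 + 4 + 3 + 7 + 5 + 5 + 5
= 34

34


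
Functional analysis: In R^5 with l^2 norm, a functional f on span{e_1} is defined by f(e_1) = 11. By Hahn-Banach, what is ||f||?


The norm of f is given by ||f|| = sup_{||x||=1} |f(x)|.
On span{e_1}, ||e_1|| = 1, so ||f|| = |f(e_1)| / ||e_1||
= |11| / 1 = 11.0000

11.0000


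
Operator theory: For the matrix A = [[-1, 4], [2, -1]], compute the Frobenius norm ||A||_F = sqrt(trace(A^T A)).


||A||_F^2 = sum a_ij^2
= (-1)^2 + 4^2 + 2^2 + (-1)^2
= 1 + 16 + 4 + 1 = 22
||A||_F = sqrt(22) = 4.6904

4.6904


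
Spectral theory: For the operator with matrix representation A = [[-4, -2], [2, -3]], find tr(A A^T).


trace(A * A^T) = sum of squares of all entries
= (-4)^2 + (-2)^2 + 2^2 + (-3)^2
= 16 + 4 + 4 + 9
= 33

33


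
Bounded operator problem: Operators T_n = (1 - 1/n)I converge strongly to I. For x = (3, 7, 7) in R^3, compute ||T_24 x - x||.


T_24 x - x = (1 - 1/24)x - x = -x/24
||x|| = sqrt(107) = 10.3441
||T_24 x - x|| = ||x||/24 = 10.3441/24 = 0.4310

0.4310


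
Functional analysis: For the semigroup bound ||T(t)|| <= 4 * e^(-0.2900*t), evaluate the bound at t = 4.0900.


||T(4.0900)|| <= 4 * exp(-0.2900 * 4.0900)
= 4 * exp(-1.1861)
= 4 * 0.3054
= 1.2216

1.2216


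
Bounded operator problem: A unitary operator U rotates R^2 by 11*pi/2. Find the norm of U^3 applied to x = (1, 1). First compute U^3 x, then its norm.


U is a rotation by theta = 11*pi/2
U^3 = rotation by 3*theta = 33*pi/2 = 1*pi/2 (mod 2*pi)
cos(1*pi/2) = 0.0000, sin(1*pi/2) = 1.0000
U^3 x = (0.0000 * 1 - 1.0000 * 1, 1.0000 * 1 + 0.0000 * 1)
= (-1.0000, 1.0000)
||U^3 x|| = sqrt((-1.0000)^2 + 1.0000^2) = sqrt(2.0000) = 1.4142

1.4142


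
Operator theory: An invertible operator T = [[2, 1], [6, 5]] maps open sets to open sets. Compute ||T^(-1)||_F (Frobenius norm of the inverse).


det(T) = 2*5 - 1*6 = 4
T^(-1) = (1/4) * [[5, -1], [-6, 2]] = [[1.2500, -0.2500], [-1.5000, 0.5000]]
||T^(-1)||_F^2 = 1.2500^2 + (-0.2500)^2 + (-1.5000)^2 + 0.5000^2 = 4.1250
||T^(-1)||_F = sqrt(4.1250) = 2.0310

2.0310


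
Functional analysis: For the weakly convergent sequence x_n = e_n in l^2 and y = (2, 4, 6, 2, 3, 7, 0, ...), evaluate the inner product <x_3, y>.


x_3 = e_3 is the standard basis vector with 1 in position 3.
<x_3, y> = y_3 = 6
As n -> infinity, <x_n, y> -> 0, confirming weak convergence of (x_n) to 0.

6


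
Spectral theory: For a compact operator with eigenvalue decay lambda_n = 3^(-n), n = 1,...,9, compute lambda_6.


The eigenvalue formula gives lambda_6 = 1/3^6
= 1/729
= 0.0014

0.0014


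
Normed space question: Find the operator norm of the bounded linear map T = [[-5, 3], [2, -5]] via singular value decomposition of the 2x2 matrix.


A^T A = [[29, -25], [-25, 34]]
trace(A^T A) = 63, det(A^T A) = 361
discriminant = 63^2 - 4*361 = 2525
Largest eigenvalue of A^T A = (trace + sqrt(disc))/2 = 56.6247
||T|| = sqrt(56.6247) = 7.5249

7.5249


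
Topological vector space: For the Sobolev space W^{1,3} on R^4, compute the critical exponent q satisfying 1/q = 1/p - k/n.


Using the Sobolev embedding formula: 1/q = 1/p - k/n
1/q = 1/3 - 1/4 = 1/12
q = 1/(1/12) = 12

12.0000


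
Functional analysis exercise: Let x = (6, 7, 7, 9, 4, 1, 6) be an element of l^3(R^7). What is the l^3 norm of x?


The l^3 norm = (sum |x_i|^3)^(1/3)
Sum of 3th powers = 216 + 343 + 343 + 729 + 64 + 1 + 216 = 1912
||x||_3 = (1912)^(1/3) = 12.4116

12.4116


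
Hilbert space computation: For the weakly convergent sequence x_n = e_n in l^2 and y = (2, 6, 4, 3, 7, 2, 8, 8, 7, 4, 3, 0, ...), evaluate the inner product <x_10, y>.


x_10 = e_10 is the standard basis vector with 1 in position 10.
<x_10, y> = y_10 = 4
As n -> infinity, <x_n, y> -> 0, confirming weak convergence of (x_n) to 0.

4


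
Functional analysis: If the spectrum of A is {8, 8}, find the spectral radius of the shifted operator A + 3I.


Spectrum of A + 3I = {11, 11}
Spectral radius = max |lambda| over the shifted spectrum
= max(11, 11) = 11

11


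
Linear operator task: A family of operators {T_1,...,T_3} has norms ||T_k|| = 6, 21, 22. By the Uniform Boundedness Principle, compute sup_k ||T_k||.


By the Uniform Boundedness Principle, the supremum of norms is finite.
sup_k ||T_k|| = max(6, 21, 22) = 22

22


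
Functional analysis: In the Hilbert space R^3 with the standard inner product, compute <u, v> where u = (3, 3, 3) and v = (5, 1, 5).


Computing the standard inner product <u, v> = sum u_i * v_i
= 3*5 + 3*1 + 3*5
= 15 + 3 + 15
= 33

33


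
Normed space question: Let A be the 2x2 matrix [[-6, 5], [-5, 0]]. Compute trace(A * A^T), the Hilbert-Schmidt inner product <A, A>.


trace(A * A^T) = sum of squares of all entries
= (-6)^2 + 5^2 + (-5)^2 + 0^2
= 36 + 25 + 25 + 0
= 86

86


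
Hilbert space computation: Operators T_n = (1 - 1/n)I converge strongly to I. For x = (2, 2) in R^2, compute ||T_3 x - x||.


T_3 x - x = (1 - 1/3)x - x = -x/3
||x|| = sqrt(8) = 2.8284
||T_3 x - x|| = ||x||/3 = 2.8284/3 = 0.9428

0.9428


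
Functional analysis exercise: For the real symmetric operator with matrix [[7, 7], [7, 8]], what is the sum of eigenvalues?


For a self-adjoint (symmetric) matrix, the eigenvalues are real.
The sum of eigenvalues equals the trace of the matrix.
trace = 7 + 8 = 15

15


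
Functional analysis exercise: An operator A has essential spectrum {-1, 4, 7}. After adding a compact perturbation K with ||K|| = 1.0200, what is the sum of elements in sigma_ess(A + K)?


By Weyl's theorem, the essential spectrum is invariant under compact perturbations.
sigma_ess(A + K) = sigma_ess(A) = {-1, 4, 7}
Sum = -1 + 4 + 7 = 10

10


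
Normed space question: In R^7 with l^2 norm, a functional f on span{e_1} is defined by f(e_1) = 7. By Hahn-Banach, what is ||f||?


The norm of f is given by ||f|| = sup_{||x||=1} |f(x)|.
On span{e_1}, ||e_1|| = 1, so ||f|| = |f(e_1)| / ||e_1||
= |7| / 1 = 7.0000

7.0000


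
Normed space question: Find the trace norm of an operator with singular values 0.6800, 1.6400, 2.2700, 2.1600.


The nuclear norm is the sum of all singular values.
||T||_1 = 0.6800 + 1.6400 + 2.2700 + 2.1600
= 6.7500

6.7500


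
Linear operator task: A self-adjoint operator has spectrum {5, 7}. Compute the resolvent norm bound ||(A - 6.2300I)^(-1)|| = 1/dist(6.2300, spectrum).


dist(6.2300, {5, 7}) = min(|6.2300 - 5|, |6.2300 - 7|)
= min(1.2300, 0.7700) = 0.7700
Resolvent bound = 1/0.7700 = 1.2987

1.2987


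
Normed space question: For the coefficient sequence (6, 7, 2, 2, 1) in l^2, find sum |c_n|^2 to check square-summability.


sum |c_n|^2 = 6^2 + 7^2 + 2^2 + 2^2 + 1^2
= 36 + 49 + 4 + 4 + 1
= 94

94


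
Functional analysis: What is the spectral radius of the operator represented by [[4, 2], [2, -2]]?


For a 2x2 matrix, eigenvalues satisfy lambda^2 - (trace)*lambda + det = 0
trace = 4 + -2 = 2
det = 4*-2 - 2*2 = -12
discriminant = 2^2 - 4*(-12) = 52
spectral radius = max |eigenvalue| = 4.6056

4.6056


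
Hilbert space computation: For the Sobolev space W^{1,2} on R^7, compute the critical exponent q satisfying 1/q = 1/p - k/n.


Using the Sobolev embedding formula: 1/q = 1/p - k/n
1/q = 1/2 - 1/7 = 5/14
q = 1/(5/14) = 14/5 = 2.8000

2.8000


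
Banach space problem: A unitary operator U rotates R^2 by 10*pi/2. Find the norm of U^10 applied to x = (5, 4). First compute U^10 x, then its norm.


U is a rotation by theta = 10*pi/2
U^10 = rotation by 10*theta = 100*pi/2 = 0*pi/2 (mod 2*pi)
cos(0*pi/2) = 1.0000, sin(0*pi/2) = 0.0000
U^10 x = (1.0000 * 5 - 0.0000 * 4, 0.0000 * 5 + 1.0000 * 4)
= (5.0000, 4.0000)
||U^10 x|| = sqrt(5.0000^2 + 4.0000^2) = sqrt(41.0000) = 6.4031

6.4031


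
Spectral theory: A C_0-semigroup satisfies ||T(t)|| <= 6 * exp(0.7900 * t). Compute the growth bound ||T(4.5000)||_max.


||T(4.5000)|| <= 6 * exp(0.7900 * 4.5000)
= 6 * exp(3.5550)
= 6 * 34.9878
= 209.9269

209.9269


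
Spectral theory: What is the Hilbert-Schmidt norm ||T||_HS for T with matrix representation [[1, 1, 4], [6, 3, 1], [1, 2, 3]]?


The Hilbert-Schmidt norm is sqrt(sum of squares of all entries).
Sum of squares = 1^2 + 1^2 + 4^2 + 6^2 + 3^2 + 1^2 + 1^2 + 2^2 + 3^2
= 1 + 1 + 16 + 36 + 9 + 1 + 1 + 4 + 9 = 78
||T||_HS = sqrt(78) = 8.8318

8.8318


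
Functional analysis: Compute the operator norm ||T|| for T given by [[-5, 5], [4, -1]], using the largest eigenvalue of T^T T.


A^T A = [[41, -29], [-29, 26]]
trace(A^T A) = 67, det(A^T A) = 225
discriminant = 67^2 - 4*225 = 3589
Largest eigenvalue of A^T A = (trace + sqrt(disc))/2 = 63.4541
||T|| = sqrt(63.4541) = 7.9658

7.9658


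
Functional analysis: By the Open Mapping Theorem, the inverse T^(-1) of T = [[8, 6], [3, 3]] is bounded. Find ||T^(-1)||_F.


det(T) = 8*3 - 6*3 = 6
T^(-1) = (1/6) * [[3, -6], [-3, 8]] = [[0.5000, -1.0000], [-0.5000, 1.3333]]
||T^(-1)||_F^2 = 0.5000^2 + (-1.0000)^2 + (-0.5000)^2 + 1.3333^2 = 3.2778
||T^(-1)||_F = sqrt(3.2778) = 1.8105

1.8105


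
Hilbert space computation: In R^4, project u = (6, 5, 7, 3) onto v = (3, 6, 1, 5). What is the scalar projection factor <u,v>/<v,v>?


Computing <u,v> = 6*3 + 5*6 + 7*1 + 3*5 = 70
Computing <v,v> = 3^2 + 6^2 + 1^2 + 5^2 = 71
Projection coefficient = 70/71 = 0.9859

0.9859


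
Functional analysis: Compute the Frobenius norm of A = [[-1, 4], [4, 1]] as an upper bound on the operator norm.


||A||_F^2 = sum a_ij^2
= (-1)^2 + 4^2 + 4^2 + 1^2
= 1 + 16 + 16 + 1 = 34
||A||_F = sqrt(34) = 5.8310

5.8310


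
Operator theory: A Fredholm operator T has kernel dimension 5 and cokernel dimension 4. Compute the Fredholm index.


The Fredholm index is defined as ind(T) = dim(ker T) - dim(coker T)
= 5 - 4
= 1

1


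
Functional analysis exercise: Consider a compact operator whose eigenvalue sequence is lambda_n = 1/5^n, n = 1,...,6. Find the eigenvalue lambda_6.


The eigenvalue formula gives lambda_6 = 1/5^6
= 1/15625
= 6.4000e-05

6.4000e-05


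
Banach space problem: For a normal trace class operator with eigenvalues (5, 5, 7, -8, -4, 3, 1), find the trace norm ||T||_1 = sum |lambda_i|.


For a normal operator, singular values equal |eigenvalues|.
Trace norm = sum |lambda_i| = 5 + 5 + 7 + 8 + 4 + 3 + 1
= 33

33


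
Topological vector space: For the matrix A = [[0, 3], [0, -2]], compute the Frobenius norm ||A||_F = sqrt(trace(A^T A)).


||A||_F^2 = sum a_ij^2
= 0^2 + 3^2 + 0^2 + (-2)^2
= 0 + 9 + 0 + 4 = 13
||A||_F = sqrt(13) = 3.6056

3.6056


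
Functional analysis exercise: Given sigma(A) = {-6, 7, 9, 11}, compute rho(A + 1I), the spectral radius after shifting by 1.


Spectrum of A + 1I = {-5, 8, 10, 12}
Spectral radius = max |lambda| over the shifted spectrum
= max(5, 8, 10, 12) = 12

12


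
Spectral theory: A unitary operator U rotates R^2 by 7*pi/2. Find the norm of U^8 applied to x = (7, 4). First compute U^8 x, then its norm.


U is a rotation by theta = 7*pi/2
U^8 = rotation by 8*theta = 56*pi/2 = 0*pi/2 (mod 2*pi)
cos(0*pi/2) = 1.0000, sin(0*pi/2) = 0.0000
U^8 x = (1.0000 * 7 - 0.0000 * 4, 0.0000 * 7 + 1.0000 * 4)
= (7.0000, 4.0000)
||U^8 x|| = sqrt(7.0000^2 + 4.0000^2) = sqrt(65.0000) = 8.0623

8.0623


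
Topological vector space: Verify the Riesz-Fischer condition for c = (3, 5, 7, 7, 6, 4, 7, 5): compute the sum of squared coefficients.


sum |c_n|^2 = 3^2 + 5^2 + 7^2 + 7^2 + 6^2 + 4^2 + 7^2 + 5^2
= 9 + 25 + 49 + 49 + 36 + 16 + 49 + 25
= 258

258


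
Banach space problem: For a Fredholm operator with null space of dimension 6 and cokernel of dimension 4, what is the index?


The Fredholm index is defined as ind(T) = dim(ker T) - dim(coker T)
= 6 - 4
= 2

2


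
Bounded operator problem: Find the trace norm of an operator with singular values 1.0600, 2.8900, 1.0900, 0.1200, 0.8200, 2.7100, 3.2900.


The nuclear norm is the sum of all singular values.
||T||_1 = 1.0600 + 2.8900 + 1.0900 + 0.1200 + 0.8200 + 2.7100 + 3.2900
= 11.9800

11.9800


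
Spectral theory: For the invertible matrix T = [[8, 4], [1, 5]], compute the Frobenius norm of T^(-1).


det(T) = 8*5 - 4*1 = 36
T^(-1) = (1/36) * [[5, -4], [-1, 8]] = [[0.1389, -0.1111], [-0.0278, 0.2222]]
||T^(-1)||_F^2 = 0.1389^2 + (-0.1111)^2 + (-0.0278)^2 + 0.2222^2 = 0.0818
||T^(-1)||_F = sqrt(0.0818) = 0.2860

0.2860


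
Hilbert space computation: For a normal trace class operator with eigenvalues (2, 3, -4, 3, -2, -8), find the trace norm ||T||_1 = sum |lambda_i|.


For a normal operator, singular values equal |eigenvalues|.
Trace norm = sum |lambda_i| = 2 + 3 + 4 + 3 + 2 + 8
= 22

22


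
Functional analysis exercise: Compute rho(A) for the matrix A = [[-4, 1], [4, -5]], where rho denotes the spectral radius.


For a 2x2 matrix, eigenvalues satisfy lambda^2 - (trace)*lambda + det = 0
trace = -4 + -5 = -9
det = -4*-5 - 1*4 = 16
discriminant = (-9)^2 - 4*(16) = 17
spectral radius = max |eigenvalue| = 6.5616

6.5616


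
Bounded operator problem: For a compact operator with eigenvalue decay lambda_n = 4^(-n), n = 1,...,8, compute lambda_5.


The eigenvalue formula gives lambda_5 = 1/4^5
= 1/1024
= 9.7656e-04

9.7656e-04


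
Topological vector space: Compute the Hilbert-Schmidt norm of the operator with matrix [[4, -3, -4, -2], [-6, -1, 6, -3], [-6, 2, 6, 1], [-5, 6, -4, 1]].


The Hilbert-Schmidt norm is sqrt(sum of squares of all entries).
Sum of squares = 4^2 + (-3)^2 + (-4)^2 + (-2)^2 + (-6)^2 + (-1)^2 + 6^2 + (-3)^2 + (-6)^2 + 2^2 + 6^2 + 1^2 + (-5)^2 + 6^2 + (-4)^2 + 1^2
= 16 + 9 + 16 + 4 + 36 + 1 + 36 + 9 + 36 + 4 + 36 + 1 + 25 + 36 + 16 + 1 = 282
||T||_HS = sqrt(282) = 16.7929

16.7929


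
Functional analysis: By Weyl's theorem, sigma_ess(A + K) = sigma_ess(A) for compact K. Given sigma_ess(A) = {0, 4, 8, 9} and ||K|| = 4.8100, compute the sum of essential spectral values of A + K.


By Weyl's theorem, the essential spectrum is invariant under compact perturbations.
sigma_ess(A + K) = sigma_ess(A) = {0, 4, 8, 9}
Sum = 0 + 4 + 8 + 9 = 21

21


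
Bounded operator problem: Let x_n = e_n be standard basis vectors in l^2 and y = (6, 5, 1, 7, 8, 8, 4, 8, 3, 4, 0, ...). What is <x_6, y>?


x_6 = e_6 is the standard basis vector with 1 in position 6.
<x_6, y> = y_6 = 8
As n -> infinity, <x_n, y> -> 0, confirming weak convergence of (x_n) to 0.

8


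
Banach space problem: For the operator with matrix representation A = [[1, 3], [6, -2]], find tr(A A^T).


trace(A * A^T) = sum of squares of all entries
= 1^2 + 3^2 + 6^2 + (-2)^2
= 1 + 9 + 36 + 4
= 50

50


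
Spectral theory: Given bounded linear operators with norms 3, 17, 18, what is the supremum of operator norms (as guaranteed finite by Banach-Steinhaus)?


By the Uniform Boundedness Principle, the supremum of norms is finite.
sup_k ||T_k|| = max(3, 17, 18) = 18

18


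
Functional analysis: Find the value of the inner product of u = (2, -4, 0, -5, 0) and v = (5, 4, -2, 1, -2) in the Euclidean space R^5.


Computing the standard inner product <u, v> = sum u_i * v_i
= 2*5 + -4*4 + 0*-2 + -5*1 + 0*-2
= 10 + -16 + 0 + -5 + 0
= -11

-11


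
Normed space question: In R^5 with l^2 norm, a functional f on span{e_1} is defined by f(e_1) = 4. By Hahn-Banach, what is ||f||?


The norm of f is given by ||f|| = sup_{||x||=1} |f(x)|.
On span{e_1}, ||e_1|| = 1, so ||f|| = |f(e_1)| / ||e_1||
= |4| / 1 = 4.0000

4.0000


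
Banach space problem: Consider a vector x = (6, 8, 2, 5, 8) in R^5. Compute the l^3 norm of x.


The l^3 norm = (sum |x_i|^3)^(1/3)
Sum of 3th powers = 216 + 512 + 8 + 125 + 512 = 1373
||x||_3 = (1373)^(1/3) = 11.1145

11.1145


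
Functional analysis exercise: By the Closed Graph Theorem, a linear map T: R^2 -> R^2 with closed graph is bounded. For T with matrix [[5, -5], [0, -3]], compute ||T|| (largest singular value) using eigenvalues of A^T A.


A^T A = [[25, -25], [-25, 34]]
trace(A^T A) = 59, det(A^T A) = 225
discriminant = 59^2 - 4*225 = 2581
Largest eigenvalue of A^T A = (trace + sqrt(disc))/2 = 54.9018
||T|| = sqrt(54.9018) = 7.4096

7.4096


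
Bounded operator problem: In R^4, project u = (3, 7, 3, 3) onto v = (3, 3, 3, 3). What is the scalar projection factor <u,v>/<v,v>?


Computing <u,v> = 3*3 + 7*3 + 3*3 + 3*3 = 48
Computing <v,v> = 3^2 + 3^2 + 3^2 + 3^2 = 36
Projection coefficient = 48/36 = 1.3333

1.3333


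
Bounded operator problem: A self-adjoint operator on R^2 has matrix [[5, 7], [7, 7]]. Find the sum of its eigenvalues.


For a self-adjoint (symmetric) matrix, the eigenvalues are real.
The sum of eigenvalues equals the trace of the matrix.
trace = 5 + 7 = 12

12


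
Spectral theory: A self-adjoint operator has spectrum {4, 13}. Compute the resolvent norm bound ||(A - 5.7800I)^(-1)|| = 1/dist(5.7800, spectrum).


dist(5.7800, {4, 13}) = min(|5.7800 - 4|, |5.7800 - 13|)
= min(1.7800, 7.2200) = 1.7800
Resolvent bound = 1/1.7800 = 0.5618

0.5618


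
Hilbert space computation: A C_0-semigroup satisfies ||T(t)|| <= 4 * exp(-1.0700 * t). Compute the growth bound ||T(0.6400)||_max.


||T(0.6400)|| <= 4 * exp(-1.0700 * 0.6400)
= 4 * exp(-0.6848)
= 4 * 0.5042
= 2.0168

2.0168


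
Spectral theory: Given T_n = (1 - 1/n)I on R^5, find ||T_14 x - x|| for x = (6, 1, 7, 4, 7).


T_14 x - x = (1 - 1/14)x - x = -x/14
||x|| = sqrt(151) = 12.2882
||T_14 x - x|| = ||x||/14 = 12.2882/14 = 0.8777

0.8777


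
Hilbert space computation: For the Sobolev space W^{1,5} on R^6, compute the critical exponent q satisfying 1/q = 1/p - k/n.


Using the Sobolev embedding formula: 1/q = 1/p - k/n
1/q = 1/5 - 1/6 = 1/30
q = 1/(1/30) = 30

30.0000


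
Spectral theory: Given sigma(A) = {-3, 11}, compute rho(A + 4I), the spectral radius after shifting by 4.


Spectrum of A + 4I = {1, 15}
Spectral radius = max |lambda| over the shifted spectrum
= max(1, 15) = 15

15


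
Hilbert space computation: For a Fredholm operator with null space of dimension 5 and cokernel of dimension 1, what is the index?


The Fredholm index is defined as ind(T) = dim(ker T) - dim(coker T)
= 5 - 1
= 4

4


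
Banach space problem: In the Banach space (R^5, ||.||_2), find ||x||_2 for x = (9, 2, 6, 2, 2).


The l^2 norm = (sum |x_i|^2)^(1/2)
Sum of 2th powers = 81 + 4 + 36 + 4 + 4 = 129
||x||_2 = (129)^(1/2) = 11.3578

11.3578


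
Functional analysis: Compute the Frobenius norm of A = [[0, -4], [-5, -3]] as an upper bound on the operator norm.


||A||_F^2 = sum a_ij^2
= 0^2 + (-4)^2 + (-5)^2 + (-3)^2
= 0 + 16 + 25 + 9 = 50
||A||_F = sqrt(50) = 7.0711

7.0711


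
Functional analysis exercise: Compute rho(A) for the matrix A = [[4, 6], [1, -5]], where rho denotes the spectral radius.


For a 2x2 matrix, eigenvalues satisfy lambda^2 - (trace)*lambda + det = 0
trace = 4 + -5 = -1
det = 4*-5 - 6*1 = -26
discriminant = (-1)^2 - 4*(-26) = 105
spectral radius = max |eigenvalue| = 5.6235

5.6235


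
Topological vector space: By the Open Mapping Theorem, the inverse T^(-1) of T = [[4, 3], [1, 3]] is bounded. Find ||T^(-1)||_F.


det(T) = 4*3 - 3*1 = 9
T^(-1) = (1/9) * [[3, -3], [-1, 4]] = [[0.3333, -0.3333], [-0.1111, 0.4444]]
||T^(-1)||_F^2 = 0.3333^2 + (-0.3333)^2 + (-0.1111)^2 + 0.4444^2 = 0.4321
||T^(-1)||_F = sqrt(0.4321) = 0.6573

0.6573


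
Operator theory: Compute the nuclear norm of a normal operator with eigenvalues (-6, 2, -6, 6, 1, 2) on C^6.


For a normal operator, singular values equal |eigenvalues|.
Trace norm = sum |lambda_i| = 6 + 2 + 6 + 6 + 1 + 2
= 23

23


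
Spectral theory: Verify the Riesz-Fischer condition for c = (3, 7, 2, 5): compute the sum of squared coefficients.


sum |c_n|^2 = 3^2 + 7^2 + 2^2 + 5^2
= 9 + 49 + 4 + 25
= 87

87


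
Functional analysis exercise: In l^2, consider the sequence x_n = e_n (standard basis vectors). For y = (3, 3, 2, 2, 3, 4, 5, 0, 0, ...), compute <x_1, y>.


x_1 = e_1 is the standard basis vector with 1 in position 1.
<x_1, y> = y_1 = 3
As n -> infinity, <x_n, y> -> 0, confirming weak convergence of (x_n) to 0.

3


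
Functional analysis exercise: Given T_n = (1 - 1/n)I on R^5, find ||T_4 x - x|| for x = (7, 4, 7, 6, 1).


T_4 x - x = (1 - 1/4)x - x = -x/4
||x|| = sqrt(151) = 12.2882
||T_4 x - x|| = ||x||/4 = 12.2882/4 = 3.0721

3.0721


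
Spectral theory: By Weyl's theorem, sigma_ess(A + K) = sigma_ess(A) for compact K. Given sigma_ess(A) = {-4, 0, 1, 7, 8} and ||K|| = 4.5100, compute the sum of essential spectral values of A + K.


By Weyl's theorem, the essential spectrum is invariant under compact perturbations.
sigma_ess(A + K) = sigma_ess(A) = {-4, 0, 1, 7, 8}
Sum = -4 + 0 + 1 + 7 + 8 = 12

12


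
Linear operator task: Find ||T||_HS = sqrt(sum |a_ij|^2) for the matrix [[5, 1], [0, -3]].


The Hilbert-Schmidt norm is sqrt(sum of squares of all entries).
Sum of squares = 5^2 + 1^2 + 0^2 + (-3)^2
= 25 + 1 + 0 + 9 = 35
||T||_HS = sqrt(35) = 5.9161

5.9161


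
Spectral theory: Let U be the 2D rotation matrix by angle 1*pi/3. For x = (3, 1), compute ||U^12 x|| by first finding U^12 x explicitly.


U is a rotation by theta = 1*pi/3
U^12 = rotation by 12*theta = 12*pi/3 = 0*pi/3 (mod 2*pi)
cos(0*pi/3) = 1.0000, sin(0*pi/3) = 0.0000
U^12 x = (1.0000 * 3 - 0.0000 * 1, 0.0000 * 3 + 1.0000 * 1)
= (3.0000, 1.0000)
||U^12 x|| = sqrt(3.0000^2 + 1.0000^2) = sqrt(10.0000) = 3.1623

3.1623
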